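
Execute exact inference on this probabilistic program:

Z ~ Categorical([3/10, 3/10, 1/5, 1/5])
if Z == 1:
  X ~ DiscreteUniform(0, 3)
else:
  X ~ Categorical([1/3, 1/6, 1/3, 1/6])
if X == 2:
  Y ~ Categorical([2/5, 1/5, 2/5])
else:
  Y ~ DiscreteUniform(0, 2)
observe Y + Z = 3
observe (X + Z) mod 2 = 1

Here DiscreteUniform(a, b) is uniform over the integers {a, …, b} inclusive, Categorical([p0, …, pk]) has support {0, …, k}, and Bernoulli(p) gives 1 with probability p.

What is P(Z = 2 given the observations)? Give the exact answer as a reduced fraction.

Enumerate traces; 6 have nonzero weight after conditioning:
  (Z=1, X=0, Y=2) weight 1/40
  (Z=1, X=2, Y=2) weight 3/100
  (Z=2, X=1, Y=1) weight 1/90
  (Z=2, X=3, Y=1) weight 1/90
  (Z=3, X=0, Y=0) weight 1/45
  (Z=3, X=2, Y=0) weight 2/75
Group by Z:
  weight(Z=1) = 11/200
  weight(Z=2) = 1/45
  weight(Z=3) = 11/225
Total weight = 11/200 + 1/45 + 11/225 = 227/1800
P(Z=1 | obs) = 11/200 / 227/1800 = 99/227
P(Z=2 | obs) = 1/45 / 227/1800 = 40/227
P(Z=3 | obs) = 11/225 / 227/1800 = 88/227

P(Z = 2 | obs) = 40/227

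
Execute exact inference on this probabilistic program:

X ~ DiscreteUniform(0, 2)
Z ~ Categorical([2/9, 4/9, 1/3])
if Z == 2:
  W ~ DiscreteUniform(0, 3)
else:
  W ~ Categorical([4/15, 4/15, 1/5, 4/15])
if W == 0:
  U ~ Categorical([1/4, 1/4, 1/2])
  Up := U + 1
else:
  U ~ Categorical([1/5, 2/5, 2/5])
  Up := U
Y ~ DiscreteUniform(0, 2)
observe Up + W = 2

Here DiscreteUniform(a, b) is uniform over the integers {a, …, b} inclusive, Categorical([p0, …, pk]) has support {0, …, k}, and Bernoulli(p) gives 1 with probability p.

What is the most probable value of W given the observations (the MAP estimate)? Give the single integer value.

Enumerate traces; 81 have nonzero weight after conditioning:
  (X=0, Z=0, W=0, U=1, Y=0) weight 2/1215
  (X=0, Z=0, W=0, U=1, Y=1) weight 2/1215
  (X=0, Z=0, W=0, U=1, Y=2) weight 2/1215
  (X=0, Z=0, W=1, U=1, Y=0) weight 16/6075
  (X=0, Z=0, W=1, U=1, Y=1) weight 16/6075
  (X=0, Z=0, W=1, U=1, Y=2) weight 16/6075
  (X=0, Z=0, W=2, U=0, Y=0) weight 2/2025
  (X=0, Z=0, W=2, U=0, Y=1) weight 2/2025
  … 73 more
Group by W:
  weight(W=0) = 47/720
  weight(W=1) = 47/450
  weight(W=2) = 13/300
Total weight = 47/720 + 47/450 + 13/300 = 767/3600
P(W=0 | obs) = 47/720 / 767/3600 = 235/767
P(W=1 | obs) = 47/450 / 767/3600 = 376/767
P(W=2 | obs) = 13/300 / 767/3600 = 12/59
argmax = 1

argmax_v P(W = v | obs) = 1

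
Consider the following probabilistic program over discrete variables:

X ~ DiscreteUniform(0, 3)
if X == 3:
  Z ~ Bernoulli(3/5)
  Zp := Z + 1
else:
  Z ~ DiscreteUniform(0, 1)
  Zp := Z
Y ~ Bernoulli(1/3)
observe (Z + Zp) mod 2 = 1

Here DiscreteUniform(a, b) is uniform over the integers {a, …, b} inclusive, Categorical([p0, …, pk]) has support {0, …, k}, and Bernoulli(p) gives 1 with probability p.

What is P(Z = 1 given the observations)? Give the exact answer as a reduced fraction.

Enumerate traces; 4 have nonzero weight after conditioning:
  (X=3, Z=0, Y=0) weight 1/15
  (X=3, Z=0, Y=1) weight 1/30
  (X=3, Z=1, Y=0) weight 1/10
  (X=3, Z=1, Y=1) weight 1/20
Group by Z:
  weight(Z=0) = 1/10
  weight(Z=1) = 3/20
Total weight = 1/10 + 3/20 = 1/4
P(Z=0 | obs) = 1/10 / 1/4 = 2/5
P(Z=1 | obs) = 3/20 / 1/4 = 3/5

P(Z = 1 | obs) = 3/5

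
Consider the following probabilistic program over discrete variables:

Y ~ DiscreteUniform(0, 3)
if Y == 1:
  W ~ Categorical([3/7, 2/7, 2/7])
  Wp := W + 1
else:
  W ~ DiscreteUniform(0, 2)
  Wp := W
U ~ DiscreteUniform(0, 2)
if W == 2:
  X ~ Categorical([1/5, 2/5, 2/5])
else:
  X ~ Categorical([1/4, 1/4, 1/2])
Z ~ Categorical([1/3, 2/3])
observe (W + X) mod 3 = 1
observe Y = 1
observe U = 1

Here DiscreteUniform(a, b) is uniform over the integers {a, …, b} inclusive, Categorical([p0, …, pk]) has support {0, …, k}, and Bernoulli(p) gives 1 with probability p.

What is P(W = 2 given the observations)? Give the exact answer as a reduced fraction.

Enumerate traces; 6 have nonzero weight after conditioning:
  (Y=1, W=0, U=1, X=1, Z=0) weight 1/336
  (Y=1, W=0, U=1, X=1, Z=1) weight 1/168
  (Y=1, W=1, U=1, X=0, Z=0) weight 1/504
  (Y=1, W=1, U=1, X=0, Z=1) weight 1/252
  (Y=1, W=2, U=1, X=2, Z=0) weight 1/315
  (Y=1, W=2, U=1, X=2, Z=1) weight 2/315
Group by W:
  weight(W=0) = 1/112
  weight(W=1) = 1/168
  weight(W=2) = 1/105
Total weight = 1/112 + 1/168 + 1/105 = 41/1680
P(W=0 | obs) = 1/112 / 41/1680 = 15/41
P(W=1 | obs) = 1/168 / 41/1680 = 10/41
P(W=2 | obs) = 1/105 / 41/1680 = 16/41

P(W = 2 | obs) = 16/41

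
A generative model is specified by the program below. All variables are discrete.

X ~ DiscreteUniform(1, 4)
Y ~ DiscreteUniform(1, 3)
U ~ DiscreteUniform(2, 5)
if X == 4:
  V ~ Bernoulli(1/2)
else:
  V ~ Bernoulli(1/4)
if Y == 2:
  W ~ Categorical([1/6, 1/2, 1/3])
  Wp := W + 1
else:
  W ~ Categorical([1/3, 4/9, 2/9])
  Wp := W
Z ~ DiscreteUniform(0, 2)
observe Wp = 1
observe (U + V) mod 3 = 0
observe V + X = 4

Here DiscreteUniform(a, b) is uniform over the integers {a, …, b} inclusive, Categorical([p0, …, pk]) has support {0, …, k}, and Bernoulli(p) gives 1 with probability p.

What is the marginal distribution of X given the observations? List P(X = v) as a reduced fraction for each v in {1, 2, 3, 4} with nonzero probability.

Enumerate traces; 27 have nonzero weight after conditioning:
  (X=3, Y=1, U=2, V=1, W=1, Z=0) weight 1/1296
  (X=3, Y=1, U=2, V=1, W=1, Z=1) weight 1/1296
  (X=3, Y=1, U=2, V=1, W=1, Z=2) weight 1/1296
  (X=3, Y=1, U=5, V=1, W=1, Z=0) weight 1/1296
  (X=3, Y=1, U=5, V=1, W=1, Z=1) weight 1/1296
  (X=3, Y=1, U=5, V=1, W=1, Z=2) weight 1/1296
  (X=3, Y=2, U=2, V=1, W=0, Z=0) weight 1/3456
  (X=3, Y=2, U=2, V=1, W=0, Z=1) weight 1/3456
  (X=4, Y=1, U=3, V=0, W=1, Z=0) weight 1/648
  … 18 more
Group by X:
  weight(X=3) = 19/1728
  weight(X=4) = 19/1728
Total weight = 19/1728 + 19/1728 = 19/864
P(X=3 | obs) = 19/1728 / 19/864 = 1/2
P(X=4 | obs) = 19/1728 / 19/864 = 1/2

P(X=3) = 1/2, P(X=4) = 1/2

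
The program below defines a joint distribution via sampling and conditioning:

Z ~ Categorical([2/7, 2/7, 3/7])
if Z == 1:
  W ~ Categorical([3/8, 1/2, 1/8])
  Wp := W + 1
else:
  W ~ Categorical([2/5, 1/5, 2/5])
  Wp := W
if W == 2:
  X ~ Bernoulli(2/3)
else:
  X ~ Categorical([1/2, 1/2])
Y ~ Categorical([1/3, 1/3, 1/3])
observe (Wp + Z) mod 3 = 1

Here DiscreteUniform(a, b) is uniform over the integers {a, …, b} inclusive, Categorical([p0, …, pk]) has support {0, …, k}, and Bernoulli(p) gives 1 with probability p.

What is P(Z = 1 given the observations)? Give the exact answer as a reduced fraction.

Enumerate traces; 18 have nonzero weight after conditioning:
  (Z=0, W=1, X=0, Y=0) weight 1/105
  (Z=0, W=1, X=0, Y=1) weight 1/105
  (Z=0, W=1, X=0, Y=2) weight 1/105
  (Z=0, W=1, X=1, Y=0) weight 1/105
  (Z=0, W=1, X=1, Y=1) weight 1/105
  (Z=0, W=1, X=1, Y=2) weight 1/105
  (Z=1, W=2, X=0, Y=0) weight 1/252
  (Z=1, W=2, X=0, Y=1) weight 1/252
  (Z=2, W=2, X=0, Y=0) weight 2/105
  … 9 more
Group by Z:
  weight(Z=0) = 2/35
  weight(Z=1) = 1/28
  weight(Z=2) = 6/35
Total weight = 2/35 + 1/28 + 6/35 = 37/140
P(Z=0 | obs) = 2/35 / 37/140 = 8/37
P(Z=1 | obs) = 1/28 / 37/140 = 5/37
P(Z=2 | obs) = 6/35 / 37/140 = 24/37

P(Z = 1 | obs) = 5/37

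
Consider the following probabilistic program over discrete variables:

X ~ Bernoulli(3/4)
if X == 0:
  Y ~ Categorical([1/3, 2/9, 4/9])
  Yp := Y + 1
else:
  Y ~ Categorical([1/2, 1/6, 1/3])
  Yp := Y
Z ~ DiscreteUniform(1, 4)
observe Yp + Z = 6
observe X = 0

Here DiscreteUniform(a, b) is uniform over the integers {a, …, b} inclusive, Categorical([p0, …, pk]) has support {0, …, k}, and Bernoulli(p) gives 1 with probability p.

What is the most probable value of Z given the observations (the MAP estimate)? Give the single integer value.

argmax_v P(Z = v | obs) = 3

Enumerate traces; 2 have nonzero weight after conditioning:
  (X=0, Y=1, Z=4) weight 1/72
  (X=0, Y=2, Z=3) weight 1/36
Group by Z:
  weight(Z=3) = 1/36
  weight(Z=4) = 1/72
Total weight = 1/36 + 1/72 = 1/24
P(Z=3 | obs) = 1/36 / 1/24 = 2/3
P(Z=4 | obs) = 1/72 / 1/24 = 1/3
argmax = 3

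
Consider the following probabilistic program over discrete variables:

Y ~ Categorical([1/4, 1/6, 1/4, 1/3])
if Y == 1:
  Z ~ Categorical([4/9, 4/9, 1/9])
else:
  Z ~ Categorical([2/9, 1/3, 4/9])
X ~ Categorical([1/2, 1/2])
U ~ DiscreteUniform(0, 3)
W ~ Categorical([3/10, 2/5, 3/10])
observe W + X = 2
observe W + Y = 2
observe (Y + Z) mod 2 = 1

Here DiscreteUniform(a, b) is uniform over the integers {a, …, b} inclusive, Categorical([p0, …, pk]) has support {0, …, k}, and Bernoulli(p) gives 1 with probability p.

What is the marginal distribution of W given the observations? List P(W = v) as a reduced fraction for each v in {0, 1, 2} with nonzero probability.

P(W=1) = 40/67, P(W=2) = 27/67

Enumerate traces; 12 have nonzero weight after conditioning:
  (Y=0, Z=1, X=0, U=0, W=2) weight 1/320
  (Y=0, Z=1, X=0, U=1, W=2) weight 1/320
  (Y=0, Z=1, X=0, U=2, W=2) weight 1/320
  (Y=0, Z=1, X=0, U=3, W=2) weight 1/320
  (Y=1, Z=0, X=1, U=0, W=1) weight 1/270
  (Y=1, Z=0, X=1, U=1, W=1) weight 1/270
  (Y=1, Z=0, X=1, U=2, W=1) weight 1/270
  (Y=1, Z=0, X=1, U=3, W=1) weight 1/270
  … 4 more
Group by W:
  weight(W=1) = 1/54
  weight(W=2) = 1/80
Total weight = 1/54 + 1/80 = 67/2160
P(W=1 | obs) = 1/54 / 67/2160 = 40/67
P(W=2 | obs) = 1/80 / 67/2160 = 27/67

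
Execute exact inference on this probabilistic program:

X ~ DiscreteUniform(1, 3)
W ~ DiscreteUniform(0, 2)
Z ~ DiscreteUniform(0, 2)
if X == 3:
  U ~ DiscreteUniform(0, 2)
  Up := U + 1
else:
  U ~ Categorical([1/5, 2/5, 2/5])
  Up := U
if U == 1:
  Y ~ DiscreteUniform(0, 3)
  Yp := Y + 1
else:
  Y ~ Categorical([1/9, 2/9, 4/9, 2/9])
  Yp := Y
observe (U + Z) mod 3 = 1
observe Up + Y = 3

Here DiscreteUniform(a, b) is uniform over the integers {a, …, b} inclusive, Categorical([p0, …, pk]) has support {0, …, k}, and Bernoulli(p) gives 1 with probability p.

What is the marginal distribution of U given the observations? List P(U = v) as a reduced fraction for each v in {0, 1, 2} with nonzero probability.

Enumerate traces; 27 have nonzero weight after conditioning:
  (X=1, W=0, Z=0, U=1, Y=2) weight 1/270
  (X=1, W=0, Z=1, U=0, Y=3) weight 2/1215
  (X=1, W=0, Z=2, U=2, Y=1) weight 4/1215
  (X=1, W=1, Z=0, U=1, Y=2) weight 1/270
  (X=1, W=1, Z=1, U=0, Y=3) weight 2/1215
  (X=1, W=1, Z=2, U=2, Y=1) weight 4/1215
  (X=1, W=2, Z=0, U=1, Y=2) weight 1/270
  (X=1, W=2, Z=1, U=0, Y=3) weight 2/1215
  … 19 more
Group by U:
  weight(U=0) = 32/1215
  weight(U=1) = 17/540
  weight(U=2) = 29/1215
Total weight = 32/1215 + 17/540 + 29/1215 = 397/4860
P(U=0 | obs) = 32/1215 / 397/4860 = 128/397
P(U=1 | obs) = 17/540 / 397/4860 = 153/397
P(U=2 | obs) = 29/1215 / 397/4860 = 116/397

P(U=0) = 128/397, P(U=1) = 153/397, P(U=2) = 116/397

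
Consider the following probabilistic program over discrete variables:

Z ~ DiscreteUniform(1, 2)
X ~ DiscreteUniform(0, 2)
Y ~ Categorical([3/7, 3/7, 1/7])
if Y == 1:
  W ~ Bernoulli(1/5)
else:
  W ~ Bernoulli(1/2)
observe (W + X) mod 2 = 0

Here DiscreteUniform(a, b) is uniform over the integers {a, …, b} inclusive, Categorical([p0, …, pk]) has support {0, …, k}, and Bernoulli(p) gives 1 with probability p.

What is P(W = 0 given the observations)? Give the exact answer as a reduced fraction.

Enumerate traces; 18 have nonzero weight after conditioning:
  (Z=1, X=0, Y=0, W=0) weight 1/28
  (Z=1, X=0, Y=1, W=0) weight 2/35
  (Z=1, X=0, Y=2, W=0) weight 1/84
  (Z=1, X=1, Y=0, W=1) weight 1/28
  (Z=1, X=1, Y=1, W=1) weight 1/70
  (Z=1, X=1, Y=2, W=1) weight 1/84
  (Z=1, X=2, Y=0, W=0) weight 1/28
  (Z=1, X=2, Y=1, W=0) weight 2/35
  … 10 more
Group by W:
  weight(W=0) = 44/105
  weight(W=1) = 13/105
Total weight = 44/105 + 13/105 = 19/35
P(W=0 | obs) = 44/105 / 19/35 = 44/57
P(W=1 | obs) = 13/105 / 19/35 = 13/57

P(W = 0 | obs) = 44/57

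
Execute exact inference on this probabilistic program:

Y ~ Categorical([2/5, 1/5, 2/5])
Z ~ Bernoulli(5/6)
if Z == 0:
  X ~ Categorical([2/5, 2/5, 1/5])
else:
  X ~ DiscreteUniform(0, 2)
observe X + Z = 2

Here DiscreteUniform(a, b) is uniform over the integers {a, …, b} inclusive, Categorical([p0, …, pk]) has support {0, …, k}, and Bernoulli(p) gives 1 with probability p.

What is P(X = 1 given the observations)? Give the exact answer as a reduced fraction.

Enumerate traces; 6 have nonzero weight after conditioning:
  (Y=0, Z=0, X=2) weight 1/75
  (Y=0, Z=1, X=1) weight 1/9
  (Y=1, Z=0, X=2) weight 1/150
  (Y=1, Z=1, X=1) weight 1/18
  (Y=2, Z=0, X=2) weight 1/75
  (Y=2, Z=1, X=1) weight 1/9
Group by X:
  weight(X=1) = 5/18
  weight(X=2) = 1/30
Total weight = 5/18 + 1/30 = 14/45
P(X=1 | obs) = 5/18 / 14/45 = 25/28
P(X=2 | obs) = 1/30 / 14/45 = 3/28

P(X = 1 | obs) = 25/28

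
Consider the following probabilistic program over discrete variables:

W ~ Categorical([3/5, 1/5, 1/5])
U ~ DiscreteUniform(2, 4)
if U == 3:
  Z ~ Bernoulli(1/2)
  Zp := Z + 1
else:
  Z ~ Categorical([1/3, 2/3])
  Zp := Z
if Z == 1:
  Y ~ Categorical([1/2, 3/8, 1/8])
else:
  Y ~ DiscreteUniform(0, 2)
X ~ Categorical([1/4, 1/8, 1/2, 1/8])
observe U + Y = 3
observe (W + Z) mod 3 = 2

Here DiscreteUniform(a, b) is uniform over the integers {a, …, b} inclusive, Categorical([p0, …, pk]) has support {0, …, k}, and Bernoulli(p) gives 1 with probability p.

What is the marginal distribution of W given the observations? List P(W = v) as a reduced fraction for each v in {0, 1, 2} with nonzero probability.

P(W=1) = 9/14, P(W=2) = 5/14

Enumerate traces; 16 have nonzero weight after conditioning:
  (W=1, U=2, Z=1, Y=1, X=0) weight 1/240
  (W=1, U=2, Z=1, Y=1, X=1) weight 1/480
  (W=1, U=2, Z=1, Y=1, X=2) weight 1/120
  (W=1, U=2, Z=1, Y=1, X=3) weight 1/480
  (W=1, U=3, Z=1, Y=0, X=0) weight 1/240
  (W=1, U=3, Z=1, Y=0, X=1) weight 1/480
  (W=1, U=3, Z=1, Y=0, X=2) weight 1/120
  (W=1, U=3, Z=1, Y=0, X=3) weight 1/480
  (W=2, U=2, Z=0, Y=1, X=0) weight 1/540
  … 7 more
Group by W:
  weight(W=1) = 1/30
  weight(W=2) = 1/54
Total weight = 1/30 + 1/54 = 7/135
P(W=1 | obs) = 1/30 / 7/135 = 9/14
P(W=2 | obs) = 1/54 / 7/135 = 5/14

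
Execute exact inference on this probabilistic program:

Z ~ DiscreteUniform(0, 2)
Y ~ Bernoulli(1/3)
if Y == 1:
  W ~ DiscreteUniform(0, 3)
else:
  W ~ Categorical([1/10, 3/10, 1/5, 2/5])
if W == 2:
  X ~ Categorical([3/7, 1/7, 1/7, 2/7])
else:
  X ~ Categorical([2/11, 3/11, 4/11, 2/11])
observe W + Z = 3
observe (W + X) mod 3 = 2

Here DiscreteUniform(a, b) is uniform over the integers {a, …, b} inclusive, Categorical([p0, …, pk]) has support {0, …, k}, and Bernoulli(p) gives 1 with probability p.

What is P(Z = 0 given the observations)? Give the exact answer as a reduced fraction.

Enumerate traces; 8 have nonzero weight after conditioning:
  (Z=0, Y=0, W=3, X=2) weight 16/495
  (Z=0, Y=1, W=3, X=2) weight 1/99
  (Z=1, Y=0, W=2, X=0) weight 2/105
  (Z=1, Y=0, W=2, X=3) weight 4/315
  (Z=1, Y=1, W=2, X=0) weight 1/84
  (Z=1, Y=1, W=2, X=3) weight 1/126
  (Z=2, Y=0, W=1, X=1) weight 1/55
  (Z=2, Y=1, W=1, X=1) weight 1/132
Group by Z:
  weight(Z=0) = 7/165
  weight(Z=1) = 13/252
  weight(Z=2) = 17/660
Total weight = 7/165 + 13/252 + 17/660 = 83/693
P(Z=0 | obs) = 7/165 / 83/693 = 147/415
P(Z=1 | obs) = 13/252 / 83/693 = 143/332
P(Z=2 | obs) = 17/660 / 83/693 = 357/1660

P(Z = 0 | obs) = 147/415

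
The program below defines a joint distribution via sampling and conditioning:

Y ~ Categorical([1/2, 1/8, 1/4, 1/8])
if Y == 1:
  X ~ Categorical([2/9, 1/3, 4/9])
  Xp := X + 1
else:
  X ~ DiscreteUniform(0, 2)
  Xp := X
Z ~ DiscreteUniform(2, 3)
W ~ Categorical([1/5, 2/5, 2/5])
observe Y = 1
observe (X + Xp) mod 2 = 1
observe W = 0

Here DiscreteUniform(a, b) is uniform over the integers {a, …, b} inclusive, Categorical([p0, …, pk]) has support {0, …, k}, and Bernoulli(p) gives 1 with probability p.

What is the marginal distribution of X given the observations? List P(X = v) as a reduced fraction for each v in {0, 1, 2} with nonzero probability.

Enumerate traces; 6 have nonzero weight after conditioning:
  (Y=1, X=0, Z=2, W=0) weight 1/360
  (Y=1, X=0, Z=3, W=0) weight 1/360
  (Y=1, X=1, Z=2, W=0) weight 1/240
  (Y=1, X=1, Z=3, W=0) weight 1/240
  (Y=1, X=2, Z=2, W=0) weight 1/180
  (Y=1, X=2, Z=3, W=0) weight 1/180
Group by X:
  weight(X=0) = 1/180
  weight(X=1) = 1/120
  weight(X=2) = 1/90
Total weight = 1/180 + 1/120 + 1/90 = 1/40
P(X=0 | obs) = 1/180 / 1/40 = 2/9
P(X=1 | obs) = 1/120 / 1/40 = 1/3
P(X=2 | obs) = 1/90 / 1/40 = 4/9

P(X=0) = 2/9, P(X=1) = 1/3, P(X=2) = 4/9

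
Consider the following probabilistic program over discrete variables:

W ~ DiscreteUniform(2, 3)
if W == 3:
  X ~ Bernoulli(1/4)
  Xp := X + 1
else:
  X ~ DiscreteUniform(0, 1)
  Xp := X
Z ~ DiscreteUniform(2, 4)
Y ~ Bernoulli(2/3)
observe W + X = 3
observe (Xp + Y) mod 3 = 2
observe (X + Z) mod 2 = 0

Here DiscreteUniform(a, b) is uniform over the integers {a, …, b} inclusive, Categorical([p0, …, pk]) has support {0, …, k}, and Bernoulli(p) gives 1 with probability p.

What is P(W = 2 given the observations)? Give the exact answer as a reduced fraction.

P(W = 2 | obs) = 1/4

Enumerate traces; 3 have nonzero weight after conditioning:
  (W=2, X=1, Z=3, Y=1) weight 1/18
  (W=3, X=0, Z=2, Y=1) weight 1/12
  (W=3, X=0, Z=4, Y=1) weight 1/12
Group by W:
  weight(W=2) = 1/18
  weight(W=3) = 1/6
Total weight = 1/18 + 1/6 = 2/9
P(W=2 | obs) = 1/18 / 2/9 = 1/4
P(W=3 | obs) = 1/6 / 2/9 = 3/4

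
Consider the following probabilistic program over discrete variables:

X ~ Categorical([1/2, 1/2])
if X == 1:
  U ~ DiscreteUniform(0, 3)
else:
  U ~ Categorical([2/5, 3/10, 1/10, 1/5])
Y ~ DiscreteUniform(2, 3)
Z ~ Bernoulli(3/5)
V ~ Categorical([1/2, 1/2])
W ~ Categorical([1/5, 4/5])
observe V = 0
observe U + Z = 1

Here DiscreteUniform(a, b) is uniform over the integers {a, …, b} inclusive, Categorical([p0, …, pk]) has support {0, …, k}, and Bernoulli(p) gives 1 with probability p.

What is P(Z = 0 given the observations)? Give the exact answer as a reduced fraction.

P(Z = 0 | obs) = 22/61

Enumerate traces; 16 have nonzero weight after conditioning:
  (X=0, U=0, Y=2, Z=1, V=0, W=0) weight 3/500
  (X=0, U=0, Y=2, Z=1, V=0, W=1) weight 3/125
  (X=0, U=0, Y=3, Z=1, V=0, W=0) weight 3/500
  (X=0, U=0, Y=3, Z=1, V=0, W=1) weight 3/125
  (X=0, U=1, Y=2, Z=0, V=0, W=0) weight 3/1000
  (X=0, U=1, Y=2, Z=0, V=0, W=1) weight 3/250
  (X=0, U=1, Y=3, Z=0, V=0, W=0) weight 3/1000
  (X=0, U=1, Y=3, Z=0, V=0, W=1) weight 3/250
  … 8 more
Group by Z:
  weight(Z=0) = 11/200
  weight(Z=1) = 39/400
Total weight = 11/200 + 39/400 = 61/400
P(Z=0 | obs) = 11/200 / 61/400 = 22/61
P(Z=1 | obs) = 39/400 / 61/400 = 39/61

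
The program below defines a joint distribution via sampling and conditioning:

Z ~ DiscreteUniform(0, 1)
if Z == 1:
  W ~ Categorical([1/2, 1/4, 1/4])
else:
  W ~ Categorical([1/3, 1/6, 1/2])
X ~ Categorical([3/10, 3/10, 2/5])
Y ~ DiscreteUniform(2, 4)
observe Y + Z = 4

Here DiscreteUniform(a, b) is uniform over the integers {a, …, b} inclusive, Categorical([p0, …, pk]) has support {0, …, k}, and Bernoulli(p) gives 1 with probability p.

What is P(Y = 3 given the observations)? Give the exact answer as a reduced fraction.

Enumerate traces; 18 have nonzero weight after conditioning:
  (Z=0, W=0, X=0, Y=4) weight 1/60
  (Z=0, W=0, X=1, Y=4) weight 1/60
  (Z=0, W=0, X=2, Y=4) weight 1/45
  (Z=0, W=1, X=0, Y=4) weight 1/120
  (Z=0, W=1, X=1, Y=4) weight 1/120
  (Z=0, W=1, X=2, Y=4) weight 1/90
  (Z=0, W=2, X=0, Y=4) weight 1/40
  (Z=0, W=2, X=1, Y=4) weight 1/40
  (Z=1, W=0, X=0, Y=3) weight 1/40
  … 9 more
Group by Y:
  weight(Y=3) = 1/6
  weight(Y=4) = 1/6
Total weight = 1/6 + 1/6 = 1/3
P(Y=3 | obs) = 1/6 / 1/3 = 1/2
P(Y=4 | obs) = 1/6 / 1/3 = 1/2

P(Y = 3 | obs) = 1/2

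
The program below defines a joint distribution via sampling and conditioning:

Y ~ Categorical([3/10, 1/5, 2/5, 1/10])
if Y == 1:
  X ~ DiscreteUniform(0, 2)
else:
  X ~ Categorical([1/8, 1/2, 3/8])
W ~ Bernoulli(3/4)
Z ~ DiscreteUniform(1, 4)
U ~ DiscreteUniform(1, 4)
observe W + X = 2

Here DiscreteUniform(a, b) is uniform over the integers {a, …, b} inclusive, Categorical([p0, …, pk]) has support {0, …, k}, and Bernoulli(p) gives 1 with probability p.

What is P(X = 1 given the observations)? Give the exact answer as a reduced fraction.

Enumerate traces; 128 have nonzero weight after conditioning:
  (Y=0, X=1, W=1, Z=1, U=1) weight 9/1280
  (Y=0, X=1, W=1, Z=1, U=2) weight 9/1280
  (Y=0, X=1, W=1, Z=1, U=3) weight 9/1280
  (Y=0, X=1, W=1, Z=1, U=4) weight 9/1280
  (Y=0, X=1, W=1, Z=2, U=1) weight 9/1280
  (Y=0, X=1, W=1, Z=2, U=2) weight 9/1280
  (Y=0, X=1, W=1, Z=2, U=3) weight 9/1280
  (Y=0, X=1, W=1, Z=2, U=4) weight 9/1280
  (Y=0, X=2, W=0, Z=1, U=1) weight 9/5120
  … 119 more
Group by X:
  weight(X=1) = 7/20
  weight(X=2) = 11/120
Total weight = 7/20 + 11/120 = 53/120
P(X=1 | obs) = 7/20 / 53/120 = 42/53
P(X=2 | obs) = 11/120 / 53/120 = 11/53

P(X = 1 | obs) = 42/53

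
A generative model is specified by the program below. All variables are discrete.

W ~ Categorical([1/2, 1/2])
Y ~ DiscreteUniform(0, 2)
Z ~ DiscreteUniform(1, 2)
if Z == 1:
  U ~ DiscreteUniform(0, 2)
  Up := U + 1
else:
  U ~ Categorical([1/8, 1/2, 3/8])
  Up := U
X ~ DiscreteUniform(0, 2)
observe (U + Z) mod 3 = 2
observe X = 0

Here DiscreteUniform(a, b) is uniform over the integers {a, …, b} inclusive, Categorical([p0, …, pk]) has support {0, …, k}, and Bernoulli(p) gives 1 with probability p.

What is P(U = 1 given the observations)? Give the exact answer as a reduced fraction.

Enumerate traces; 12 have nonzero weight after conditioning:
  (W=0, Y=0, Z=1, U=1, X=0) weight 1/108
  (W=0, Y=0, Z=2, U=0, X=0) weight 1/288
  (W=0, Y=1, Z=1, U=1, X=0) weight 1/108
  (W=0, Y=1, Z=2, U=0, X=0) weight 1/288
  (W=0, Y=2, Z=1, U=1, X=0) weight 1/108
  (W=0, Y=2, Z=2, U=0, X=0) weight 1/288
  (W=1, Y=0, Z=1, U=1, X=0) weight 1/108
  (W=1, Y=0, Z=2, U=0, X=0) weight 1/288
  … 4 more
Group by U:
  weight(U=0) = 1/48
  weight(U=1) = 1/18
Total weight = 1/48 + 1/18 = 11/144
P(U=0 | obs) = 1/48 / 11/144 = 3/11
P(U=1 | obs) = 1/18 / 11/144 = 8/11

P(U = 1 | obs) = 8/11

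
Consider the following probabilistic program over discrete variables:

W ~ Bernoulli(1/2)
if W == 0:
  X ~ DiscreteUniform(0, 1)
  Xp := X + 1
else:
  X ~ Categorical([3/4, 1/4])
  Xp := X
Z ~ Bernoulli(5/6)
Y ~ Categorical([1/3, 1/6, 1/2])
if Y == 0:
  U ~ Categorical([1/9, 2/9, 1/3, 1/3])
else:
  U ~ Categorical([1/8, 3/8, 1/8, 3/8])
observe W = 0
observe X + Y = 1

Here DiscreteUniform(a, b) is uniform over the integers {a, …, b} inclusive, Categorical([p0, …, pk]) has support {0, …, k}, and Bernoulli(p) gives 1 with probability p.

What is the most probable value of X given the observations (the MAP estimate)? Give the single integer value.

Enumerate traces; 16 have nonzero weight after conditioning:
  (W=0, X=0, Z=0, Y=1, U=0) weight 1/1152
  (W=0, X=0, Z=0, Y=1, U=1) weight 1/384
  (W=0, X=0, Z=0, Y=1, U=2) weight 1/1152
  (W=0, X=0, Z=0, Y=1, U=3) weight 1/384
  (W=0, X=0, Z=1, Y=1, U=0) weight 5/1152
  (W=0, X=0, Z=1, Y=1, U=1) weight 5/384
  (W=0, X=0, Z=1, Y=1, U=2) weight 5/1152
  (W=0, X=0, Z=1, Y=1, U=3) weight 5/384
  (W=0, X=1, Z=0, Y=0, U=0) weight 1/648
  … 7 more
Group by X:
  weight(X=0) = 1/24
  weight(X=1) = 1/12
Total weight = 1/24 + 1/12 = 1/8
P(X=0 | obs) = 1/24 / 1/8 = 1/3
P(X=1 | obs) = 1/12 / 1/8 = 2/3
argmax = 1

argmax_v P(X = v | obs) = 1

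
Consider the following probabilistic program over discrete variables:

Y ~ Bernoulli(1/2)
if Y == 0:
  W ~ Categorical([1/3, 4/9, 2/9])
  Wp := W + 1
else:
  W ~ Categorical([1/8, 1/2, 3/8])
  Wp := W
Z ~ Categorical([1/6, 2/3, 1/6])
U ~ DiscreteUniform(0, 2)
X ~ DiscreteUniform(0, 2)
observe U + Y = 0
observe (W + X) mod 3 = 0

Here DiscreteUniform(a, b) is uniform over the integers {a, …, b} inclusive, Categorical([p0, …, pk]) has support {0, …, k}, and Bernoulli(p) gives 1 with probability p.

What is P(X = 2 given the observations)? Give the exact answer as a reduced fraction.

Enumerate traces; 9 have nonzero weight after conditioning:
  (Y=0, W=0, Z=0, U=0, X=0) weight 1/324
  (Y=0, W=0, Z=1, U=0, X=0) weight 1/81
  (Y=0, W=0, Z=2, U=0, X=0) weight 1/324
  (Y=0, W=1, Z=0, U=0, X=2) weight 1/243
  (Y=0, W=1, Z=1, U=0, X=2) weight 4/243
  (Y=0, W=1, Z=2, U=0, X=2) weight 1/243
  (Y=0, W=2, Z=0, U=0, X=1) weight 1/486
  (Y=0, W=2, Z=1, U=0, X=1) weight 2/243
  … 1 more
Group by X:
  weight(X=0) = 1/54
  weight(X=1) = 1/81
  weight(X=2) = 2/81
Total weight = 1/54 + 1/81 + 2/81 = 1/18
P(X=0 | obs) = 1/54 / 1/18 = 1/3
P(X=1 | obs) = 1/81 / 1/18 = 2/9
P(X=2 | obs) = 2/81 / 1/18 = 4/9

P(X = 2 | obs) = 4/9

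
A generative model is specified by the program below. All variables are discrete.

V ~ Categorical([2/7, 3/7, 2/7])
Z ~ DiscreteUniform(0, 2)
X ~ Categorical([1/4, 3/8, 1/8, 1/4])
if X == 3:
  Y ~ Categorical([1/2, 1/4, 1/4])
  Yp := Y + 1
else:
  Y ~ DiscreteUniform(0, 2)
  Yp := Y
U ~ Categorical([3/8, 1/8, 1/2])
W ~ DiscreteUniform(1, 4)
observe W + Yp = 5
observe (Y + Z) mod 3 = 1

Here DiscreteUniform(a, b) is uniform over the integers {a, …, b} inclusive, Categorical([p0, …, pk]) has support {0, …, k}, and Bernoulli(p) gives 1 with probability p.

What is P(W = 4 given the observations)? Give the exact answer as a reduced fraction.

P(W = 4 | obs) = 1/2

Enumerate traces; 81 have nonzero weight after conditioning:
  (V=0, Z=0, X=0, Y=1, U=0, W=4) weight 1/1344
  (V=0, Z=0, X=0, Y=1, U=1, W=4) weight 1/4032
  (V=0, Z=0, X=0, Y=1, U=2, W=4) weight 1/1008
  (V=0, Z=0, X=1, Y=1, U=0, W=4) weight 1/896
  (V=0, Z=0, X=1, Y=1, U=1, W=4) weight 1/2688
  (V=0, Z=0, X=1, Y=1, U=2, W=4) weight 1/672
  (V=0, Z=0, X=2, Y=1, U=0, W=4) weight 1/2688
  (V=0, Z=0, X=2, Y=1, U=1, W=4) weight 1/8064
  (V=0, Z=0, X=3, Y=1, U=0, W=3) weight 1/1792
  (V=0, Z=2, X=3, Y=2, U=0, W=2) weight 1/1792
  … 71 more
Group by W:
  weight(W=2) = 1/192
  weight(W=3) = 5/192
  weight(W=4) = 1/32
Total weight = 1/192 + 5/192 + 1/32 = 1/16
P(W=2 | obs) = 1/192 / 1/16 = 1/12
P(W=3 | obs) = 5/192 / 1/16 = 5/12
P(W=4 | obs) = 1/32 / 1/16 = 1/2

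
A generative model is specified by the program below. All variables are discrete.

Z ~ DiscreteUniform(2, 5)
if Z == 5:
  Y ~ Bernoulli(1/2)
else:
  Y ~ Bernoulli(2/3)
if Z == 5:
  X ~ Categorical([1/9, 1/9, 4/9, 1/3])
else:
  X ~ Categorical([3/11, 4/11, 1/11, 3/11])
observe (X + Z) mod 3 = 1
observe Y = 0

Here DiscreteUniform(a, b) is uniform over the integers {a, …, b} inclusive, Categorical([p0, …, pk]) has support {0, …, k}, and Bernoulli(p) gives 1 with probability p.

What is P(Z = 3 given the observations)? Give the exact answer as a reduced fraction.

Enumerate traces; 5 have nonzero weight after conditioning:
  (Z=2, Y=0, X=2) weight 1/132
  (Z=3, Y=0, X=1) weight 1/33
  (Z=4, Y=0, X=0) weight 1/44
  (Z=4, Y=0, X=3) weight 1/44
  (Z=5, Y=0, X=2) weight 1/18
Group by Z:
  weight(Z=2) = 1/132
  weight(Z=3) = 1/33
  weight(Z=4) = 1/22
  weight(Z=5) = 1/18
Total weight = 1/132 + 1/33 + 1/22 + 1/18 = 5/36
P(Z=2 | obs) = 1/132 / 5/36 = 3/55
P(Z=3 | obs) = 1/33 / 5/36 = 12/55
P(Z=4 | obs) = 1/22 / 5/36 = 18/55
P(Z=5 | obs) = 1/18 / 5/36 = 2/5

P(Z = 3 | obs) = 12/55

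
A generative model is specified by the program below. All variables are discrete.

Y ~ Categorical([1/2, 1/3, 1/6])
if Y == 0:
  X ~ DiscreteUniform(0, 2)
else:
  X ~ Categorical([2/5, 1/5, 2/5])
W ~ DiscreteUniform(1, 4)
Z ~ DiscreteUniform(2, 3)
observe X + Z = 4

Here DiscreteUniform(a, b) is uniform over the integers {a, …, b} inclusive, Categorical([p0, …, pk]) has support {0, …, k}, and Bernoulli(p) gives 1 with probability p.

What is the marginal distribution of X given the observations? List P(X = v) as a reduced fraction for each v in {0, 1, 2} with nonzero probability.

P(X=1) = 8/19, P(X=2) = 11/19

Enumerate traces; 24 have nonzero weight after conditioning:
  (Y=0, X=1, W=1, Z=3) weight 1/48
  (Y=0, X=1, W=2, Z=3) weight 1/48
  (Y=0, X=1, W=3, Z=3) weight 1/48
  (Y=0, X=1, W=4, Z=3) weight 1/48
  (Y=0, X=2, W=1, Z=2) weight 1/48
  (Y=0, X=2, W=2, Z=2) weight 1/48
  (Y=0, X=2, W=3, Z=2) weight 1/48
  (Y=0, X=2, W=4, Z=2) weight 1/48
  … 16 more
Group by X:
  weight(X=1) = 2/15
  weight(X=2) = 11/60
Total weight = 2/15 + 11/60 = 19/60
P(X=1 | obs) = 2/15 / 19/60 = 8/19
P(X=2 | obs) = 11/60 / 19/60 = 11/19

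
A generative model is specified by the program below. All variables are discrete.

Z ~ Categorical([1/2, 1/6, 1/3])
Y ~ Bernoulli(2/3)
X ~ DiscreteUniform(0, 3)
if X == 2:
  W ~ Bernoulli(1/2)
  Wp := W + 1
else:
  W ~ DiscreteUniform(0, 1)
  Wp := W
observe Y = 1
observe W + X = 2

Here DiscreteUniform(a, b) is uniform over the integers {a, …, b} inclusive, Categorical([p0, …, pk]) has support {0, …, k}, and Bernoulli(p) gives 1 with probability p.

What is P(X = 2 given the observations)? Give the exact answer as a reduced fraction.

P(X = 2 | obs) = 1/2

Enumerate traces; 6 have nonzero weight after conditioning:
  (Z=0, Y=1, X=1, W=1) weight 1/24
  (Z=0, Y=1, X=2, W=0) weight 1/24
  (Z=1, Y=1, X=1, W=1) weight 1/72
  (Z=1, Y=1, X=2, W=0) weight 1/72
  (Z=2, Y=1, X=1, W=1) weight 1/36
  (Z=2, Y=1, X=2, W=0) weight 1/36
Group by X:
  weight(X=1) = 1/12
  weight(X=2) = 1/12
Total weight = 1/12 + 1/12 = 1/6
P(X=1 | obs) = 1/12 / 1/6 = 1/2
P(X=2 | obs) = 1/12 / 1/6 = 1/2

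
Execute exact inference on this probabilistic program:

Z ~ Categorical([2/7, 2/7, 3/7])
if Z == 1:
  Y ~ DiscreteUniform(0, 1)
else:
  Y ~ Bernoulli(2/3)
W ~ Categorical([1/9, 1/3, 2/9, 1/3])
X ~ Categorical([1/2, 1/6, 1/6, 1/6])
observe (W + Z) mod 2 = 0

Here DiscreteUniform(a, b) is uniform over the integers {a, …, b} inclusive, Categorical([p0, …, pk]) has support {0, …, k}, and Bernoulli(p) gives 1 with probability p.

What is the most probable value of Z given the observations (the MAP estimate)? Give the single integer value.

Enumerate traces; 48 have nonzero weight after conditioning:
  (Z=0, Y=0, W=0, X=0) weight 1/189
  (Z=0, Y=0, W=0, X=1) weight 1/567
  (Z=0, Y=0, W=0, X=2) weight 1/567
  (Z=0, Y=0, W=0, X=3) weight 1/567
  (Z=0, Y=0, W=2, X=0) weight 2/189
  (Z=0, Y=0, W=2, X=1) weight 2/567
  (Z=0, Y=0, W=2, X=2) weight 2/567
  (Z=0, Y=0, W=2, X=3) weight 2/567
  (Z=1, Y=0, W=1, X=0) weight 1/42
  (Z=2, Y=0, W=0, X=0) weight 1/126
  … 38 more
Group by Z:
  weight(Z=0) = 2/21
  weight(Z=1) = 4/21
  weight(Z=2) = 1/7
Total weight = 2/21 + 4/21 + 1/7 = 3/7
P(Z=0 | obs) = 2/21 / 3/7 = 2/9
P(Z=1 | obs) = 4/21 / 3/7 = 4/9
P(Z=2 | obs) = 1/7 / 3/7 = 1/3
argmax = 1

argmax_v P(Z = v | obs) = 1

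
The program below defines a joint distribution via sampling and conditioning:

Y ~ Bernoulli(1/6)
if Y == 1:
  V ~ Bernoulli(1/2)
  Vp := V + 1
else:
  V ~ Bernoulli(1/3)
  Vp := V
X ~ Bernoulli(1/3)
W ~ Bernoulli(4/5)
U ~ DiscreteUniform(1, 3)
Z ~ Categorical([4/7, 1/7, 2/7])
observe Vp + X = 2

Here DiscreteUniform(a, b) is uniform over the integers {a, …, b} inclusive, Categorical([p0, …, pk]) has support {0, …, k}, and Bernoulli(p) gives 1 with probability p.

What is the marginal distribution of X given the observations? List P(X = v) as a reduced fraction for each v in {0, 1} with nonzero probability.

P(X=0) = 6/19, P(X=1) = 13/19

Enumerate traces; 54 have nonzero weight after conditioning:
  (Y=0, V=1, X=1, W=0, U=1, Z=0) weight 2/567
  (Y=0, V=1, X=1, W=0, U=1, Z=1) weight 1/1134
  (Y=0, V=1, X=1, W=0, U=1, Z=2) weight 1/567
  (Y=0, V=1, X=1, W=0, U=2, Z=0) weight 2/567
  (Y=0, V=1, X=1, W=0, U=2, Z=1) weight 1/1134
  (Y=0, V=1, X=1, W=0, U=2, Z=2) weight 1/567
  (Y=0, V=1, X=1, W=0, U=3, Z=0) weight 2/567
  (Y=0, V=1, X=1, W=0, U=3, Z=1) weight 1/1134
  (Y=1, V=1, X=0, W=0, U=1, Z=0) weight 2/945
  … 45 more
Group by X:
  weight(X=0) = 1/18
  weight(X=1) = 13/108
Total weight = 1/18 + 13/108 = 19/108
P(X=0 | obs) = 1/18 / 19/108 = 6/19
P(X=1 | obs) = 13/108 / 19/108 = 13/19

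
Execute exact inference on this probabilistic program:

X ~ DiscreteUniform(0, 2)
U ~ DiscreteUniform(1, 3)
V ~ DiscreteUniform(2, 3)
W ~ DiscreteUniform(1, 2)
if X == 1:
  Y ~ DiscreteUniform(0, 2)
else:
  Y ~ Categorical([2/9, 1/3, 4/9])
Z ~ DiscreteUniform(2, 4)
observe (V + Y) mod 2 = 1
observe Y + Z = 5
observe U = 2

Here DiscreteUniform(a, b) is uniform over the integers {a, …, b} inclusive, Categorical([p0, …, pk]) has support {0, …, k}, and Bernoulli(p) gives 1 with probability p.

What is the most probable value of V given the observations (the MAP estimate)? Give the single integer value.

Enumerate traces; 12 have nonzero weight after conditioning:
  (X=0, U=2, V=2, W=1, Y=1, Z=4) weight 1/324
  (X=0, U=2, V=2, W=2, Y=1, Z=4) weight 1/324
  (X=0, U=2, V=3, W=1, Y=2, Z=3) weight 1/243
  (X=0, U=2, V=3, W=2, Y=2, Z=3) weight 1/243
  (X=1, U=2, V=2, W=1, Y=1, Z=4) weight 1/324
  (X=1, U=2, V=2, W=2, Y=1, Z=4) weight 1/324
  (X=1, U=2, V=3, W=1, Y=2, Z=3) weight 1/324
  (X=1, U=2, V=3, W=2, Y=2, Z=3) weight 1/324
  … 4 more
Group by V:
  weight(V=2) = 1/54
  weight(V=3) = 11/486
Total weight = 1/54 + 11/486 = 10/243
P(V=2 | obs) = 1/54 / 10/243 = 9/20
P(V=3 | obs) = 11/486 / 10/243 = 11/20
argmax = 3

argmax_v P(V = v | obs) = 3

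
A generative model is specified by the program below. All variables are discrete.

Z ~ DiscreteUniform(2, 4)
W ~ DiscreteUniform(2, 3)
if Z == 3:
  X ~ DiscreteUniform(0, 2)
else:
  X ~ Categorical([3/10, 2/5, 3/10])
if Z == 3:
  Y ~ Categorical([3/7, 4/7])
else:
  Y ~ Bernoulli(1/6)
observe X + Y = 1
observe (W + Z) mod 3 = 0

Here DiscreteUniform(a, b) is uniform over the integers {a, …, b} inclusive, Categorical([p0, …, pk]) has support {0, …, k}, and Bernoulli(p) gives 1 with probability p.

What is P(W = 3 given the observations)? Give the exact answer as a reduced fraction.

Enumerate traces; 4 have nonzero weight after conditioning:
  (Z=3, W=3, X=0, Y=1) weight 2/63
  (Z=3, W=3, X=1, Y=0) weight 1/42
  (Z=4, W=2, X=0, Y=1) weight 1/120
  (Z=4, W=2, X=1, Y=0) weight 1/18
Group by W:
  weight(W=2) = 23/360
  weight(W=3) = 1/18
Total weight = 23/360 + 1/18 = 43/360
P(W=2 | obs) = 23/360 / 43/360 = 23/43
P(W=3 | obs) = 1/18 / 43/360 = 20/43

P(W = 3 | obs) = 20/43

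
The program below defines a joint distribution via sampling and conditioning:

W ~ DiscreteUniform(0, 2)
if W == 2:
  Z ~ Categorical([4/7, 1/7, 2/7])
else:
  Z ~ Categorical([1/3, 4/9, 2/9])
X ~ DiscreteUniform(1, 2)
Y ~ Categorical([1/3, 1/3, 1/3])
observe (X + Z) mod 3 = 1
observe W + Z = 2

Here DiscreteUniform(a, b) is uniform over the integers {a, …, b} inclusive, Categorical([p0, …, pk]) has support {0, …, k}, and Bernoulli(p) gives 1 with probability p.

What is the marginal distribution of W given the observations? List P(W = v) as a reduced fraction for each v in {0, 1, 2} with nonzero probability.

P(W=0) = 7/25, P(W=2) = 18/25

Enumerate traces; 6 have nonzero weight after conditioning:
  (W=0, Z=2, X=2, Y=0) weight 1/81
  (W=0, Z=2, X=2, Y=1) weight 1/81
  (W=0, Z=2, X=2, Y=2) weight 1/81
  (W=2, Z=0, X=1, Y=0) weight 2/63
  (W=2, Z=0, X=1, Y=1) weight 2/63
  (W=2, Z=0, X=1, Y=2) weight 2/63
Group by W:
  weight(W=0) = 1/27
  weight(W=2) = 2/21
Total weight = 1/27 + 2/21 = 25/189
P(W=0 | obs) = 1/27 / 25/189 = 7/25
P(W=2 | obs) = 2/21 / 25/189 = 18/25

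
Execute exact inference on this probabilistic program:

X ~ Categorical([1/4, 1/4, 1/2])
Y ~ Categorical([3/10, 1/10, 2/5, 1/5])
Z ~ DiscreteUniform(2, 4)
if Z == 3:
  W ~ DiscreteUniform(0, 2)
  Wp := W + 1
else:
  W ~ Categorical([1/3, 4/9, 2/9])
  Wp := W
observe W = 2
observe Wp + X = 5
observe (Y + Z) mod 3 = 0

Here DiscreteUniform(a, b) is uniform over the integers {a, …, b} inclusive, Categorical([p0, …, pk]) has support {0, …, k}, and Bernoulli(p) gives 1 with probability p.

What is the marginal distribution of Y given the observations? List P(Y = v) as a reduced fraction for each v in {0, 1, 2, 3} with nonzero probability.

P(Y=0) = 3/5, P(Y=3) = 2/5

Enumerate traces; 2 have nonzero weight after conditioning:
  (X=2, Y=0, Z=3, W=2) weight 1/60
  (X=2, Y=3, Z=3, W=2) weight 1/90
Group by Y:
  weight(Y=0) = 1/60
  weight(Y=3) = 1/90
Total weight = 1/60 + 1/90 = 1/36
P(Y=0 | obs) = 1/60 / 1/36 = 3/5
P(Y=3 | obs) = 1/90 / 1/36 = 2/5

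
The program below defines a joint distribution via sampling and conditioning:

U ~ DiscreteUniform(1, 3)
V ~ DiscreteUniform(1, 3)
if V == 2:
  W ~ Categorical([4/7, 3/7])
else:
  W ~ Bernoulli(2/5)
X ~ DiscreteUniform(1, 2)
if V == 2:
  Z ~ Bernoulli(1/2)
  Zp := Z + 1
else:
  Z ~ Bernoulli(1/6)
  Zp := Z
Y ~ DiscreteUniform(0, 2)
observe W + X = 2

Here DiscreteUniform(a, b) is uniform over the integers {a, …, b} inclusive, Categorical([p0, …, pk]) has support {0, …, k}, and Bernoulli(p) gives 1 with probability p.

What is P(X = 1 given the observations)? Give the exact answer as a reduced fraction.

Enumerate traces; 108 have nonzero weight after conditioning:
  (U=1, V=1, W=0, X=2, Z=0, Y=0) weight 1/108
  (U=1, V=1, W=0, X=2, Z=0, Y=1) weight 1/108
  (U=1, V=1, W=0, X=2, Z=0, Y=2) weight 1/108
  (U=1, V=1, W=0, X=2, Z=1, Y=0) weight 1/540
  (U=1, V=1, W=0, X=2, Z=1, Y=1) weight 1/540
  (U=1, V=1, W=0, X=2, Z=1, Y=2) weight 1/540
  (U=1, V=1, W=1, X=1, Z=0, Y=0) weight 1/162
  (U=1, V=1, W=1, X=1, Z=0, Y=1) weight 1/162
  … 100 more
Group by X:
  weight(X=1) = 43/210
  weight(X=2) = 31/105
Total weight = 43/210 + 31/105 = 1/2
P(X=1 | obs) = 43/210 / 1/2 = 43/105
P(X=2 | obs) = 31/105 / 1/2 = 62/105

P(X = 1 | obs) = 43/105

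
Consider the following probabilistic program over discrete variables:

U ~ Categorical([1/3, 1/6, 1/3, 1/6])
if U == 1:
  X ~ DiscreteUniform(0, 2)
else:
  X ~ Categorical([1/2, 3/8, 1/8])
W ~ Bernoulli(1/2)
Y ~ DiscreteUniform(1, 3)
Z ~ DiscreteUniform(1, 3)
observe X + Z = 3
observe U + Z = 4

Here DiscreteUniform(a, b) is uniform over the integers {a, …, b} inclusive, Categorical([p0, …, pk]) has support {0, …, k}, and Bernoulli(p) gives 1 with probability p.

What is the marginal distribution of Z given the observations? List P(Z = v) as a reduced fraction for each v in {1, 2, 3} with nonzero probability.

Enumerate traces; 18 have nonzero weight after conditioning:
  (U=1, X=0, W=0, Y=1, Z=3) weight 1/324
  (U=1, X=0, W=0, Y=2, Z=3) weight 1/324
  (U=1, X=0, W=0, Y=3, Z=3) weight 1/324
  (U=1, X=0, W=1, Y=1, Z=3) weight 1/324
  (U=1, X=0, W=1, Y=2, Z=3) weight 1/324
  (U=1, X=0, W=1, Y=3, Z=3) weight 1/324
  (U=2, X=1, W=0, Y=1, Z=2) weight 1/144
  (U=2, X=1, W=0, Y=2, Z=2) weight 1/144
  (U=3, X=2, W=0, Y=1, Z=1) weight 1/864
  … 9 more
Group by Z:
  weight(Z=1) = 1/144
  weight(Z=2) = 1/24
  weight(Z=3) = 1/54
Total weight = 1/144 + 1/24 + 1/54 = 29/432
P(Z=1 | obs) = 1/144 / 29/432 = 3/29
P(Z=2 | obs) = 1/24 / 29/432 = 18/29
P(Z=3 | obs) = 1/54 / 29/432 = 8/29

P(Z=1) = 3/29, P(Z=2) = 18/29, P(Z=3) = 8/29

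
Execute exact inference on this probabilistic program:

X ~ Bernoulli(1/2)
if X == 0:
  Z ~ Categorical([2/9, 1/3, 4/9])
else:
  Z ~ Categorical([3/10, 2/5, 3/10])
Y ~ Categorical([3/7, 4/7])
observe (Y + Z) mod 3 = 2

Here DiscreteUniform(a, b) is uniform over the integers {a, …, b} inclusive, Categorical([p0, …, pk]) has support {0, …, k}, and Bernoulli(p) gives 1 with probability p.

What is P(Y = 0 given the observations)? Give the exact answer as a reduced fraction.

Enumerate traces; 4 have nonzero weight after conditioning:
  (X=0, Z=1, Y=1) weight 2/21
  (X=0, Z=2, Y=0) weight 2/21
  (X=1, Z=1, Y=1) weight 4/35
  (X=1, Z=2, Y=0) weight 9/140
Group by Y:
  weight(Y=0) = 67/420
  weight(Y=1) = 22/105
Total weight = 67/420 + 22/105 = 31/84
P(Y=0 | obs) = 67/420 / 31/84 = 67/155
P(Y=1 | obs) = 22/105 / 31/84 = 88/155

P(Y = 0 | obs) = 67/155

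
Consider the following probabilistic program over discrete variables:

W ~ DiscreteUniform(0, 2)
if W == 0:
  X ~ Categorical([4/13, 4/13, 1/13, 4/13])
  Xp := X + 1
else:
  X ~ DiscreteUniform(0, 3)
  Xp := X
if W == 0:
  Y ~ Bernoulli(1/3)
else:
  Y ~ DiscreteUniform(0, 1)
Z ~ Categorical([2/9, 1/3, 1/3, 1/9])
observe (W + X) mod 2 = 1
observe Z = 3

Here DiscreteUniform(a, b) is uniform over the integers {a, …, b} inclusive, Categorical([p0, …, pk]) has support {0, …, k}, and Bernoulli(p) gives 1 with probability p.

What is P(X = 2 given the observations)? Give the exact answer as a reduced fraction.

P(X = 2 | obs) = 13/84

Enumerate traces; 12 have nonzero weight after conditioning:
  (W=0, X=1, Y=0, Z=3) weight 8/1053
  (W=0, X=1, Y=1, Z=3) weight 4/1053
  (W=0, X=3, Y=0, Z=3) weight 8/1053
  (W=0, X=3, Y=1, Z=3) weight 4/1053
  (W=1, X=0, Y=0, Z=3) weight 1/216
  (W=1, X=0, Y=1, Z=3) weight 1/216
  (W=1, X=2, Y=0, Z=3) weight 1/216
  (W=1, X=2, Y=1, Z=3) weight 1/216
  … 4 more
Group by X:
  weight(X=0) = 1/108
  weight(X=1) = 29/1404
  weight(X=2) = 1/108
  weight(X=3) = 29/1404
Total weight = 1/108 + 29/1404 + 1/108 + 29/1404 = 7/117
P(X=0 | obs) = 1/108 / 7/117 = 13/84
P(X=1 | obs) = 29/1404 / 7/117 = 29/84
P(X=2 | obs) = 1/108 / 7/117 = 13/84
P(X=3 | obs) = 29/1404 / 7/117 = 29/84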